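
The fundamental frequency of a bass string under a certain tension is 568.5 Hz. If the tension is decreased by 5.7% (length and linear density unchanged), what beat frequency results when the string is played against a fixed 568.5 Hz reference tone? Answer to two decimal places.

For a string, f ∝ √T, so the new frequency is 568.5·√0.943 = 552.0600 Hz.
f_beat = |552.0600 − 568.5| = 16.44 Hz.

16.44 Hz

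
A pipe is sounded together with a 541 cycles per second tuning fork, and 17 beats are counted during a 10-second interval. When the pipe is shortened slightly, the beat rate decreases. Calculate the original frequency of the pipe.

539.3 Hz

Beat frequency = 17/10 = 1.7 Hz.
|f − 541| = 1.7, so the pipe was at either 539.3 Hz or 542.7 Hz.
A shorter pipe has a higher fundamental; the adjustment raises the pipe's frequency.
The beat rate fell, so the adjustment moved the pipe toward 541 Hz — it must have started below the reference.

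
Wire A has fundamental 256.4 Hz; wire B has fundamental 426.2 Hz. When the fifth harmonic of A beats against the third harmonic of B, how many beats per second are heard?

3.4 Hz

Fifth harmonic of the first: 5·256.4 = 1282.0 Hz.
Third harmonic of the second: 3·426.2 = 1278.6 Hz.
f_beat = |1282.0 − 1278.6| = 3.4 Hz.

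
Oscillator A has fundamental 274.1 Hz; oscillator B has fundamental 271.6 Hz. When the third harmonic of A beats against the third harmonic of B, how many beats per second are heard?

7.5 Hz

Third harmonic of the first: 3·274.1 = 822.3 Hz.
Third harmonic of the second: 3·271.6 = 814.8 Hz.
f_beat = |822.3 − 814.8| = 7.5 Hz.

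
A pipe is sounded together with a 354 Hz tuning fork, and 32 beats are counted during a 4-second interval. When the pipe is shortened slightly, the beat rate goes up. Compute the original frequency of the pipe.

Beat frequency = 32/4 = 8 Hz.
|f − 354| = 8, so the pipe was at either 346 Hz or 362 Hz.
A shorter pipe has a higher fundamental; the adjustment raises the pipe's frequency.
The beat rate rose, so the adjustment moved the pipe further from 354 Hz — it was already above the reference.

362 Hz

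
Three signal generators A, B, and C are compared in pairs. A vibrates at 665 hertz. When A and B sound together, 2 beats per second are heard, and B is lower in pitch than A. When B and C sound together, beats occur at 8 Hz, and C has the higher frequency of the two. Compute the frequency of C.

B is below A, so f_B = 665 − 2 = 663 Hz.
C is above B, so f_C = 663 + 8 = 671 Hz.

671 Hz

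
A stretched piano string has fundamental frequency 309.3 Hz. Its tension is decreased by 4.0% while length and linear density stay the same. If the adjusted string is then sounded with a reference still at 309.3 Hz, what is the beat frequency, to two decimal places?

6.25 Hz

For a string, f ∝ √T, so the new frequency is 309.3·√0.960 = 303.0509 Hz.
f_beat = |303.0509 − 309.3| = 6.25 Hz.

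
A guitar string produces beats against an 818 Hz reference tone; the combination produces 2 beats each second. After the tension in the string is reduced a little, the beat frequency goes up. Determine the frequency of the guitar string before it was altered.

|f − 818| = 2, so the guitar string was at either 816 Hz or 820 Hz.
Lower tension means lower frequency; the adjustment lowers the guitar string's frequency.
The beat rate rose, so the adjustment moved the guitar string further from 818 Hz — it was already below the reference.

816 Hz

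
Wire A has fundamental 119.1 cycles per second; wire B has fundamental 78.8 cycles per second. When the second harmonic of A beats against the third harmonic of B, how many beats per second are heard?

1.8 Hz

Second harmonic of the first: 2·119.1 = 238.2 Hz.
Third harmonic of the second: 3·78.8 = 236.4 Hz.
f_beat = |238.2 − 236.4| = 1.8 Hz.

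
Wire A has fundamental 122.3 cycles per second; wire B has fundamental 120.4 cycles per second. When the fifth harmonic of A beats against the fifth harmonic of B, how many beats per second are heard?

Fifth harmonic of the first: 5·122.3 = 611.5 Hz.
Fifth harmonic of the second: 5·120.4 = 602.0 Hz.
f_beat = |611.5 − 602.0| = 9.5 Hz.

9.5 Hz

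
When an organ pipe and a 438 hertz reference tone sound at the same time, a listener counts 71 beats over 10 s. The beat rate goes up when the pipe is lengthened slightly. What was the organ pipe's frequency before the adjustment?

Beat frequency = 71/10 = 7.1 Hz.
|f − 438| = 7.1, so the organ pipe was at either 430.9 Hz or 445.1 Hz.
A longer pipe has a lower fundamental; the adjustment lowers the organ pipe's frequency.
The beat rate rose, so the adjustment moved the organ pipe further from 438 Hz — it was already below the reference.

430.9 Hz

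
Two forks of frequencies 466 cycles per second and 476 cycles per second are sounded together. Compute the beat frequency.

Beats arise from superposition of two nearby frequencies; the beat rate is |f₁ − f₂|.
|466 − 476| = 10 Hz.

10 Hz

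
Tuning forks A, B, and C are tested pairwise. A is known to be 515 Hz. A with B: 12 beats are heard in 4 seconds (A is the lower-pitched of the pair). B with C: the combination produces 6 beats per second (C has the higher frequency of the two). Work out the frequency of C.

524 Hz

A–B: Beat frequency = 12/4 = 3 Hz.
B is above A, so f_B = 515 + 3 = 518 Hz.
C is above B, so f_C = 518 + 6 = 524 Hz.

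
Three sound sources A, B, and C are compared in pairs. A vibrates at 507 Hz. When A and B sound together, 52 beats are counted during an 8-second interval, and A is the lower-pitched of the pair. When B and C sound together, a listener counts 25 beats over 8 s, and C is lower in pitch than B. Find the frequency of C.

A–B: Beat frequency = 52/8 = 6.5 Hz.
B is above A, so f_B = 507 + 6.5 = 513.5 Hz.
B–C: Beat frequency = 25/8 = 3.125 Hz.
C is below B, so f_C = 513.5 − 3.125 = 510.375 Hz.

510.375 Hz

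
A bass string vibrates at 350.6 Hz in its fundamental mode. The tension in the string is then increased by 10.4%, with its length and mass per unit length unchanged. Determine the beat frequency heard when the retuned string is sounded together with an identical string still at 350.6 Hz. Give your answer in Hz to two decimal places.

For a string, f ∝ √T, so the new frequency is 350.6·√1.104 = 368.3803 Hz.
f_beat = |368.3803 − 350.6| = 17.78 Hz.

17.78 Hz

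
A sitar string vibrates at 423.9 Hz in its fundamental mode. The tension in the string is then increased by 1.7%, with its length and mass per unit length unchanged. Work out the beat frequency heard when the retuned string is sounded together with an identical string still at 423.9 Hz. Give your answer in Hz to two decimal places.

For a string, f ∝ √T, so the new frequency is 423.9·√1.017 = 427.4880 Hz.
f_beat = |427.4880 − 423.9| = 3.59 Hz.

3.59 Hz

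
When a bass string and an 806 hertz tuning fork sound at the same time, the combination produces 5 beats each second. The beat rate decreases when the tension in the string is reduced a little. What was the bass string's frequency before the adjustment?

811 Hz

|f − 806| = 5, so the bass string was at either 801 Hz or 811 Hz.
Lower tension means lower frequency; the adjustment lowers the bass string's frequency.
The beat rate fell, so the adjustment moved the bass string toward 806 Hz — it must have started above the reference.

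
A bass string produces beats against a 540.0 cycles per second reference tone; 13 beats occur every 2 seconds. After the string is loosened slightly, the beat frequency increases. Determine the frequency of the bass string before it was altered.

Beat frequency = 13/2 = 6.5 Hz.
|f − 540.0| = 6.5, so the bass string was at either 533.5 Hz or 546.5 Hz.
Reducing tension lowers a string's frequency; the adjustment lowers the bass string's frequency.
The beat rate rose, so the adjustment moved the bass string further from 540.0 Hz — it was already below the reference.

533.5 Hz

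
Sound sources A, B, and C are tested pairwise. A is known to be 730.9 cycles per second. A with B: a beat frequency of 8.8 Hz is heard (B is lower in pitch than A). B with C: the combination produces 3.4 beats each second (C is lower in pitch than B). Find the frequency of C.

B is below A, so f_B = 730.9 − 8.8 = 722.1 Hz.
C is below B, so f_C = 722.1 − 3.4 = 718.7 Hz.

718.7 Hz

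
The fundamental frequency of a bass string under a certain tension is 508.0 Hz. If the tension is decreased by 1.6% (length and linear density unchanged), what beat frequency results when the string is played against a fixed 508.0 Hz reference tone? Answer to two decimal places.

4.08 Hz

For a string, f ∝ √T, so the new frequency is 508.0·√0.984 = 503.9196 Hz.
f_beat = |503.9196 − 508.0| = 4.08 Hz.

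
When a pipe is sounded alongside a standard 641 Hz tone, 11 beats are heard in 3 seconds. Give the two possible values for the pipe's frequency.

637.3333 Hz or 644.6667 Hz

Beat frequency = 11/3 = 3.6667 Hz.
|f − 641| = 3.6667, so f = 641 ± 3.6667.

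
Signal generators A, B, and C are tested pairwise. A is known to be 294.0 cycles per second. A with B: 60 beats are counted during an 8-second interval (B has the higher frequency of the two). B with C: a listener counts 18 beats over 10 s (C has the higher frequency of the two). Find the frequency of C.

A–B: Beat frequency = 60/8 = 7.5 Hz.
B is above A, so f_B = 294.0 + 7.5 = 301.5 Hz.
B–C: Beat frequency = 18/10 = 1.8 Hz.
C is above B, so f_C = 301.5 + 1.8 = 303.3 Hz.

303.3 Hz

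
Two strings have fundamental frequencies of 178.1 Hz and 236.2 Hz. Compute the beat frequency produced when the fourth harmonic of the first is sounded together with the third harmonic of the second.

3.8 Hz

Fourth harmonic of the first: 4·178.1 = 712.4 Hz.
Third harmonic of the second: 3·236.2 = 708.6 Hz.
f_beat = |712.4 − 708.6| = 3.8 Hz.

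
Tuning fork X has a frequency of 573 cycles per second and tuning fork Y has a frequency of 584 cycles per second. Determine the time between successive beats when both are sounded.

f_beat = |573 − 584| = 11 Hz.
Beat period T = 1 / f_beat = 1 / 11 s.

0.091 s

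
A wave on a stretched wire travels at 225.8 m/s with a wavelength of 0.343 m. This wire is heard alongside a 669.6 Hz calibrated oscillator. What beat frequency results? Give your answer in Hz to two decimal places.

11.29 Hz

Source frequency f = v/λ = 225.8/0.343 = 658.3090 Hz.
f_beat = |658.3090 − 669.6| = 11.29 Hz.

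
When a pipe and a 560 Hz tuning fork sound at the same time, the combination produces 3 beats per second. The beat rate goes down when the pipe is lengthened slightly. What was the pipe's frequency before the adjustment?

563 Hz

|f − 560| = 3, so the pipe was at either 557 Hz or 563 Hz.
A longer pipe has a lower fundamental; the adjustment lowers the pipe's frequency.
The beat rate fell, so the adjustment moved the pipe toward 560 Hz — it must have started above the reference.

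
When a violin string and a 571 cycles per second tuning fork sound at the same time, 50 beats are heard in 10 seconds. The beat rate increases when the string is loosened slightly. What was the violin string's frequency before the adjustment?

566 Hz

Beat frequency = 50/10 = 5 Hz.
|f − 571| = 5, so the violin string was at either 566 Hz or 576 Hz.
Reducing tension lowers a string's frequency; the adjustment lowers the violin string's frequency.
The beat rate rose, so the adjustment moved the violin string further from 571 Hz — it was already below the reference.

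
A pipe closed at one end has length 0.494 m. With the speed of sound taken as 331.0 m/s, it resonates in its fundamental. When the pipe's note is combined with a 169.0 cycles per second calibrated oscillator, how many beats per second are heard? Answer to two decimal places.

1.49 Hz

Closed pipe (odd harmonics): f_n = n·v/(4L) = 1·331.0/(4·0.494) = 167.5101 Hz.
f_beat = |167.5101 − 169.0| = 1.49 Hz.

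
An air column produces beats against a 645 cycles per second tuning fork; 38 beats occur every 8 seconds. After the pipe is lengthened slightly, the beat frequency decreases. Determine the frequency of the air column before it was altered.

649.75 Hz

Beat frequency = 38/8 = 4.75 Hz.
|f − 645| = 4.75, so the air column was at either 640.25 Hz or 649.75 Hz.
A longer pipe has a lower fundamental; the adjustment lowers the air column's frequency.
The beat rate fell, so the adjustment moved the air column toward 645 Hz — it must have started above the reference.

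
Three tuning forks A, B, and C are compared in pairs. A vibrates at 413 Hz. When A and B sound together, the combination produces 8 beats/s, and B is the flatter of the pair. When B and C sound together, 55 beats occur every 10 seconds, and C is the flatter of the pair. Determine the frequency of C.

399.5 Hz

B is below A, so f_B = 413 − 8 = 405 Hz.
B–C: Beat frequency = 55/10 = 5.5 Hz.
C is below B, so f_C = 405 − 5.5 = 399.5 Hz.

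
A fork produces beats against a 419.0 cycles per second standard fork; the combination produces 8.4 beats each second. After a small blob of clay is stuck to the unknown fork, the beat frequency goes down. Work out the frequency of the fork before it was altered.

|f − 419.0| = 8.4, so the fork was at either 410.6 Hz or 427.4 Hz.
Adding mass to a fork lowers its frequency; the adjustment lowers the fork's frequency.
The beat rate fell, so the adjustment moved the fork toward 419.0 Hz — it must have started above the reference.

427.4 Hz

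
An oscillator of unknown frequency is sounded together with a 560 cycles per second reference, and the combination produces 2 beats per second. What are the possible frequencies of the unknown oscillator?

|f − 560| = 2, so f = 560 ± 2.

558 Hz or 562 Hz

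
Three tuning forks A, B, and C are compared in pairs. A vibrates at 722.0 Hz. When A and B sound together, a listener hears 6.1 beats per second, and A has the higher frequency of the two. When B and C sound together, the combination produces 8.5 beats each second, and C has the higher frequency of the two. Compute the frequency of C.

724.4 Hz

B is below A, so f_B = 722.0 − 6.1 = 715.9 Hz.
C is above B, so f_C = 715.9 + 8.5 = 724.4 Hz.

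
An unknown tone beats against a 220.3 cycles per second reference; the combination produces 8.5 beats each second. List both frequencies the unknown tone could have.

|f − 220.3| = 8.5, so f = 220.3 ± 8.5.

211.8 Hz or 228.8 Hz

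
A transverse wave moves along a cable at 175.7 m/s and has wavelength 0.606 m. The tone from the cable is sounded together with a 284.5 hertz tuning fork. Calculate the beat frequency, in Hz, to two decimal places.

Source frequency f = v/λ = 175.7/0.606 = 289.9340 Hz.
f_beat = |289.9340 − 284.5| = 5.43 Hz.

5.43 Hz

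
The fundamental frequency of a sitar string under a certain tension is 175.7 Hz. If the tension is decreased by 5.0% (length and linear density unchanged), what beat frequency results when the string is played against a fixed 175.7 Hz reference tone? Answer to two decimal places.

4.45 Hz

For a string, f ∝ √T, so the new frequency is 175.7·√0.950 = 171.2512 Hz.
f_beat = |171.2512 − 175.7| = 4.45 Hz.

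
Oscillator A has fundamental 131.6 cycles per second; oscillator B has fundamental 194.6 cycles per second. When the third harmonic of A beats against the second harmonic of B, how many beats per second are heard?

5.6 Hz

Third harmonic of the first: 3·131.6 = 394.8 Hz.
Second harmonic of the second: 2·194.6 = 389.2 Hz.
f_beat = |394.8 − 389.2| = 5.6 Hz.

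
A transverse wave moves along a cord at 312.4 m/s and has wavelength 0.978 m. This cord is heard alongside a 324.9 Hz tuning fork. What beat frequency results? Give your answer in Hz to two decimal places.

Source frequency f = v/λ = 312.4/0.978 = 319.4274 Hz.
f_beat = |319.4274 − 324.9| = 5.47 Hz.

5.47 Hz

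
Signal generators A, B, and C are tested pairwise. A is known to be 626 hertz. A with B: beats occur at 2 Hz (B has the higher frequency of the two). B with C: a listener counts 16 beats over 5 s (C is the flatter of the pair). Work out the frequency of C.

B is above A, so f_B = 626 + 2 = 628 Hz.
B–C: Beat frequency = 16/5 = 3.2 Hz.
C is below B, so f_C = 628 − 3.2 = 624.8 Hz.

624.8 Hz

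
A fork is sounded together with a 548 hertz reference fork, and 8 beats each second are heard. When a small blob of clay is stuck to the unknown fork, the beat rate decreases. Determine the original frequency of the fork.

|f − 548| = 8, so the fork was at either 540 Hz or 556 Hz.
Adding mass to a fork lowers its frequency; the adjustment lowers the fork's frequency.
The beat rate fell, so the adjustment moved the fork toward 548 Hz — it must have started above the reference.

556 Hz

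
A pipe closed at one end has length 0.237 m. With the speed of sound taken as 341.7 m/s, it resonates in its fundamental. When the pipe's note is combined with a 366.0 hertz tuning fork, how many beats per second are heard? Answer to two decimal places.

Closed pipe (odd harmonics): f_n = n·v/(4L) = 1·341.7/(4·0.237) = 360.4430 Hz.
f_beat = |360.4430 − 366.0| = 5.56 Hz.

5.56 Hz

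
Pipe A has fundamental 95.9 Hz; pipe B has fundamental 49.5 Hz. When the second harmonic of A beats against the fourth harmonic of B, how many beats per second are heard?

6.2 Hz

Second harmonic of the first: 2·95.9 = 191.8 Hz.
Fourth harmonic of the second: 4·49.5 = 198.0 Hz.
f_beat = |191.8 − 198.0| = 6.2 Hz.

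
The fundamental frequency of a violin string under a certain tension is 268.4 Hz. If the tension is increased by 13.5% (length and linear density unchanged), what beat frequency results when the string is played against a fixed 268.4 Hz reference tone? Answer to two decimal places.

For a string, f ∝ √T, so the new frequency is 268.4·√1.135 = 285.9436 Hz.
f_beat = |285.9436 − 268.4| = 17.54 Hz.

17.54 Hz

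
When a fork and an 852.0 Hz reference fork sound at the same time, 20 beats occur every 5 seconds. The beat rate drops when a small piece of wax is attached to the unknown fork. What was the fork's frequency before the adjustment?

856 Hz

Beat frequency = 20/5 = 4 Hz.
|f − 852.0| = 4, so the fork was at either 848 Hz or 856 Hz.
Loading a fork with wax lowers its frequency; the adjustment lowers the fork's frequency.
The beat rate fell, so the adjustment moved the fork toward 852.0 Hz — it must have started above the reference.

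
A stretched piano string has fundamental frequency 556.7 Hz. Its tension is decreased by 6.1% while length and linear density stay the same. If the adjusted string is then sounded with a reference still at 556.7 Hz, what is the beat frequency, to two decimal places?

For a string, f ∝ √T, so the new frequency is 556.7·√0.939 = 539.4535 Hz.
f_beat = |539.4535 − 556.7| = 17.25 Hz.

17.25 Hz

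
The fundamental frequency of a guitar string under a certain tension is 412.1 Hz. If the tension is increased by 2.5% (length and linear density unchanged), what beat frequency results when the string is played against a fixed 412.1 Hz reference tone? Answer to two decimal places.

For a string, f ∝ √T, so the new frequency is 412.1·√1.025 = 417.2195 Hz.
f_beat = |417.2195 − 412.1| = 5.12 Hz.

5.12 Hz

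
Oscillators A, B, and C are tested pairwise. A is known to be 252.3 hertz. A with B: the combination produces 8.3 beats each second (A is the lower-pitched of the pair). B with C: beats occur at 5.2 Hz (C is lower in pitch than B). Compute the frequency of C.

B is above A, so f_B = 252.3 + 8.3 = 260.6 Hz.
C is below B, so f_C = 260.6 − 5.2 = 255.4 Hz.

255.4 Hz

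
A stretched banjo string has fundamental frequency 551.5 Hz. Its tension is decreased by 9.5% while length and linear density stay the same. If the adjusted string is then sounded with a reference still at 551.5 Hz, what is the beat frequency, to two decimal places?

26.85 Hz

For a string, f ∝ √T, so the new frequency is 551.5·√0.905 = 524.6502 Hz.
f_beat = |524.6502 − 551.5| = 26.85 Hz.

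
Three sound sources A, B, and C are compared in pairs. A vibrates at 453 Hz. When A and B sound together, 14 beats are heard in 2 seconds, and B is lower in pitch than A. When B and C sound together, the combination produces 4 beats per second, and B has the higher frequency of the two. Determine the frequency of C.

442 Hz

A–B: Beat frequency = 14/2 = 7 Hz.
B is below A, so f_B = 453 − 7 = 446 Hz.
C is below B, so f_C = 446 − 4 = 442 Hz.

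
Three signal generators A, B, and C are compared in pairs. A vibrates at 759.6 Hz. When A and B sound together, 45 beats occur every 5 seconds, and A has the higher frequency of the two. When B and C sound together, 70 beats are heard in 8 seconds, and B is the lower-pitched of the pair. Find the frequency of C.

A–B: Beat frequency = 45/5 = 9 Hz.
B is below A, so f_B = 759.6 − 9 = 750.6 Hz.
B–C: Beat frequency = 70/8 = 8.75 Hz.
C is above B, so f_C = 750.6 + 8.75 = 759.35 Hz.

759.35 Hz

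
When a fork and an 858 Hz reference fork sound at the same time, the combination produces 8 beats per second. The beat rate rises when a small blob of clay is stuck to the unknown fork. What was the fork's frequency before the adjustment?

850 Hz

|f − 858| = 8, so the fork was at either 850 Hz or 866 Hz.
Adding mass to a fork lowers its frequency; the adjustment lowers the fork's frequency.
The beat rate rose, so the adjustment moved the fork further from 858 Hz — it was already below the reference.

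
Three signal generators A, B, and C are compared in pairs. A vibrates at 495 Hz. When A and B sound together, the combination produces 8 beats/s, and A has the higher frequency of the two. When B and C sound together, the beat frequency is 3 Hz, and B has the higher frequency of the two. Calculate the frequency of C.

B is below A, so f_B = 495 − 8 = 487 Hz.
C is below B, so f_C = 487 − 3 = 484 Hz.

484 Hz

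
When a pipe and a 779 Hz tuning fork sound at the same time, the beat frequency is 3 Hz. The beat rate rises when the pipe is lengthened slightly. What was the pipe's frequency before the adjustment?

|f − 779| = 3, so the pipe was at either 776 Hz or 782 Hz.
A longer pipe has a lower fundamental; the adjustment lowers the pipe's frequency.
The beat rate rose, so the adjustment moved the pipe further from 779 Hz — it was already below the reference.

776 Hz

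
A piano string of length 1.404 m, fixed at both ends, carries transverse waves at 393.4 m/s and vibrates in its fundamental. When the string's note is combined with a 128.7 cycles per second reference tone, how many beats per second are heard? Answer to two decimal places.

For a string fixed at both ends, f_n = n·v/(2L) = 1·393.4/(2·1.404) = 140.0997 Hz.
f_beat = |140.0997 − 128.7| = 11.40 Hz.

11.40 Hz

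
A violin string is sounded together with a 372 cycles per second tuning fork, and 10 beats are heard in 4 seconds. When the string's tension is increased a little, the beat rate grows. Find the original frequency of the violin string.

Beat frequency = 10/4 = 2.5 Hz.
|f − 372| = 2.5, so the violin string was at either 369.5 Hz or 374.5 Hz.
Higher tension means higher frequency; the adjustment raises the violin string's frequency.
The beat rate rose, so the adjustment moved the violin string further from 372 Hz — it was already above the reference.

374.5 Hz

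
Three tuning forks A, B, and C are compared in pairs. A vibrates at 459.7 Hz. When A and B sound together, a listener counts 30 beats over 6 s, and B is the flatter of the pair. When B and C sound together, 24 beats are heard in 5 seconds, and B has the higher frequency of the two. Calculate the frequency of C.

449.9 Hz

A–B: Beat frequency = 30/6 = 5 Hz.
B is below A, so f_B = 459.7 − 5 = 454.7 Hz.
B–C: Beat frequency = 24/5 = 4.8 Hz.
C is below B, so f_C = 454.7 − 4.8 = 449.9 Hz.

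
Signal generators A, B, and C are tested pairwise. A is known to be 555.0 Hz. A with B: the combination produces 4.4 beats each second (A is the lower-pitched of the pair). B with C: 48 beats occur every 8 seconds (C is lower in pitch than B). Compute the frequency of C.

B is above A, so f_B = 555.0 + 4.4 = 559.4 Hz.
B–C: Beat frequency = 48/8 = 6 Hz.
C is below B, so f_C = 559.4 − 6 = 553.4 Hz.

553.4 Hz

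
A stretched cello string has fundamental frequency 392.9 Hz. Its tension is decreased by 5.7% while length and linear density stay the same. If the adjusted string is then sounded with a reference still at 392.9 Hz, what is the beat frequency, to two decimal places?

For a string, f ∝ √T, so the new frequency is 392.9·√0.943 = 381.5381 Hz.
f_beat = |381.5381 − 392.9| = 11.36 Hz.

11.36 Hz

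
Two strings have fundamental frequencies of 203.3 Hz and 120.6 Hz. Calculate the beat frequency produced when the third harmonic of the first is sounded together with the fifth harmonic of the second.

6.9 Hz

Third harmonic of the first: 3·203.3 = 609.9 Hz.
Fifth harmonic of the second: 5·120.6 = 603.0 Hz.
f_beat = |609.9 − 603.0| = 6.9 Hz.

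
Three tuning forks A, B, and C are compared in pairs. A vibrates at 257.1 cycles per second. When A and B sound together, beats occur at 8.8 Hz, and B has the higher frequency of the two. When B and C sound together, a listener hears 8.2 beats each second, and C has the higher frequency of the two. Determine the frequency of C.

B is above A, so f_B = 257.1 + 8.8 = 265.9 Hz.
C is above B, so f_C = 265.9 + 8.2 = 274.1 Hz.

274.1 Hz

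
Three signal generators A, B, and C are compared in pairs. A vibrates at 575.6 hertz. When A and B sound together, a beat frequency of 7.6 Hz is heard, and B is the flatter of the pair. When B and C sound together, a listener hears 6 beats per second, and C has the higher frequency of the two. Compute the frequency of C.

574 Hz

B is below A, so f_B = 575.6 − 7.6 = 568 Hz.
C is above B, so f_C = 568 + 6 = 574 Hz.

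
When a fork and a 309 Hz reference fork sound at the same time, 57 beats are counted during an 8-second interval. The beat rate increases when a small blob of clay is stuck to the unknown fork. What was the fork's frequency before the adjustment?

301.875 Hz

Beat frequency = 57/8 = 7.125 Hz.
|f − 309| = 7.125, so the fork was at either 301.875 Hz or 316.125 Hz.
Adding mass to a fork lowers its frequency; the adjustment lowers the fork's frequency.
The beat rate rose, so the adjustment moved the fork further from 309 Hz — it was already below the reference.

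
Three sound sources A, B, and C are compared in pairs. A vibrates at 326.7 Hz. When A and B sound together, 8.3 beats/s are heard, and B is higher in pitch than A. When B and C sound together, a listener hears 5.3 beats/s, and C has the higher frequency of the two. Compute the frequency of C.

340.3 Hz

B is above A, so f_B = 326.7 + 8.3 = 335 Hz.
C is above B, so f_C = 335 + 5.3 = 340.3 Hz.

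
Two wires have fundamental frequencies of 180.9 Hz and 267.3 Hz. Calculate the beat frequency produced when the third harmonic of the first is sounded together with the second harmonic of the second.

8.1 Hz

Third harmonic of the first: 3·180.9 = 542.7 Hz.
Second harmonic of the second: 2·267.3 = 534.6 Hz.
f_beat = |542.7 − 534.6| = 8.1 Hz.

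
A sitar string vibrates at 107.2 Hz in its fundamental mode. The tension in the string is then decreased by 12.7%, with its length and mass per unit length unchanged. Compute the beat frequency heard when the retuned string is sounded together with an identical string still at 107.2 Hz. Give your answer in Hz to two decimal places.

For a string, f ∝ √T, so the new frequency is 107.2·√0.873 = 100.1618 Hz.
f_beat = |100.1618 − 107.2| = 7.04 Hz.

7.04 Hz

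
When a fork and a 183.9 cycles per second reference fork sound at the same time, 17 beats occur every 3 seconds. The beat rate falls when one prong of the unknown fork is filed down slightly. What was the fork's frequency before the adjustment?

178.2333 Hz

Beat frequency = 17/3 = 5.6667 Hz.
|f − 183.9| = 5.6667, so the fork was at either 178.2333 Hz or 189.5667 Hz.
Filing a prong removes mass and raises the fork's frequency; the adjustment raises the fork's frequency.
The beat rate fell, so the adjustment moved the fork toward 183.9 Hz — it must have started below the reference.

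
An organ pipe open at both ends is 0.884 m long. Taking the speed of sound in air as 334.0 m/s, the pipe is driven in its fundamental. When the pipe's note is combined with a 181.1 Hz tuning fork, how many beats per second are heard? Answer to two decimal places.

7.81 Hz

Open pipe: f_n = n·v/(2L) = 1·334.0/(2·0.884) = 188.9140 Hz.
f_beat = |188.9140 − 181.1| = 7.81 Hz.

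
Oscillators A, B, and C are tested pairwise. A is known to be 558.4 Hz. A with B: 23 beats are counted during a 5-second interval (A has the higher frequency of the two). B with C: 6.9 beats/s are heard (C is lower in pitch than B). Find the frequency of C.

A–B: Beat frequency = 23/5 = 4.6 Hz.
B is below A, so f_B = 558.4 − 4.6 = 553.8 Hz.
C is below B, so f_C = 553.8 − 6.9 = 546.9 Hz.

546.9 Hz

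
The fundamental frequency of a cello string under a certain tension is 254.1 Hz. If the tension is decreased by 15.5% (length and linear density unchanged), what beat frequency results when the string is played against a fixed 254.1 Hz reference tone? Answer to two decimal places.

20.52 Hz

For a string, f ∝ √T, so the new frequency is 254.1·√0.845 = 233.5786 Hz.
f_beat = |233.5786 − 254.1| = 20.52 Hz.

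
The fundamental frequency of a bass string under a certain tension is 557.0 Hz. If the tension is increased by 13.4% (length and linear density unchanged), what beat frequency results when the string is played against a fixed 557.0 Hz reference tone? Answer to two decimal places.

36.15 Hz

For a string, f ∝ √T, so the new frequency is 557.0·√1.134 = 593.1462 Hz.
f_beat = |593.1462 − 557.0| = 36.15 Hz.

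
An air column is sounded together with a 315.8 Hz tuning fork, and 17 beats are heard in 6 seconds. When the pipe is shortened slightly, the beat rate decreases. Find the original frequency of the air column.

Beat frequency = 17/6 = 2.8333 Hz.
|f − 315.8| = 2.8333, so the air column was at either 312.9667 Hz or 318.6333 Hz.
A shorter pipe has a higher fundamental; the adjustment raises the air column's frequency.
The beat rate fell, so the adjustment moved the air column toward 315.8 Hz — it must have started below the reference.

312.9667 Hz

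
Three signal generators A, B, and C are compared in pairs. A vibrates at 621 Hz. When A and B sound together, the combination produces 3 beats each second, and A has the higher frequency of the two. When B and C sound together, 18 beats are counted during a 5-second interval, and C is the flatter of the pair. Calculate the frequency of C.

B is below A, so f_B = 621 − 3 = 618 Hz.
B–C: Beat frequency = 18/5 = 3.6 Hz.
C is below B, so f_C = 618 − 3.6 = 614.4 Hz.

614.4 Hz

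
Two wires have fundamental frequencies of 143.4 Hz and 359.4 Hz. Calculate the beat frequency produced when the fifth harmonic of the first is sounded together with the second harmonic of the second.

1.8 Hz

Fifth harmonic of the first: 5·143.4 = 717.0 Hz.
Second harmonic of the second: 2·359.4 = 718.8 Hz.
f_beat = |717.0 − 718.8| = 1.8 Hz.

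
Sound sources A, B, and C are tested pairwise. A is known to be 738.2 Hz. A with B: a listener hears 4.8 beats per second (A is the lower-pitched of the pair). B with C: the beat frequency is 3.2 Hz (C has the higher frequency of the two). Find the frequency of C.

B is above A, so f_B = 738.2 + 4.8 = 743 Hz.
C is above B, so f_C = 743 + 3.2 = 746.2 Hz.

746.2 Hz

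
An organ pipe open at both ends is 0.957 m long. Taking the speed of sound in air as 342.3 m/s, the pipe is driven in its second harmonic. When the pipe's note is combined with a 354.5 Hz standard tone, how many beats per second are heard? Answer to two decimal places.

3.18 Hz

Open pipe: f_n = n·v/(2L) = 2·342.3/(2·0.957) = 357.6803 Hz.
f_beat = |357.6803 − 354.5| = 3.18 Hz.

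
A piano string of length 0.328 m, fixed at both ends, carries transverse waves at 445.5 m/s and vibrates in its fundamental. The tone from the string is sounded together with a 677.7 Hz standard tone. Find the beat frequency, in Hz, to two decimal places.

For a string fixed at both ends, f_n = n·v/(2L) = 1·445.5/(2·0.328) = 679.1159 Hz.
f_beat = |679.1159 − 677.7| = 1.42 Hz.

1.42 Hz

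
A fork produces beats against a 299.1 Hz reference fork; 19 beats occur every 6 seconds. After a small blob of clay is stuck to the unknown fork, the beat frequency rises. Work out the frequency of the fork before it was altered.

295.9333 Hz

Beat frequency = 19/6 = 3.1667 Hz.
|f − 299.1| = 3.1667, so the fork was at either 295.9333 Hz or 302.2667 Hz.
Adding mass to a fork lowers its frequency; the adjustment lowers the fork's frequency.
The beat rate rose, so the adjustment moved the fork further from 299.1 Hz — it was already below the reference.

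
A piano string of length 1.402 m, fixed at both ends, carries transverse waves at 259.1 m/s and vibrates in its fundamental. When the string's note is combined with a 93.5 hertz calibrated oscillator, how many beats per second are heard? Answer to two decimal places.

1.10 Hz

For a string fixed at both ends, f_n = n·v/(2L) = 1·259.1/(2·1.402) = 92.4037 Hz.
f_beat = |92.4037 − 93.5| = 1.10 Hz.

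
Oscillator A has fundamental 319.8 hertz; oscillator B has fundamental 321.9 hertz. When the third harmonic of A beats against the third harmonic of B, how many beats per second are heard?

Third harmonic of the first: 3·319.8 = 959.4 Hz.
Third harmonic of the second: 3·321.9 = 965.7 Hz.
f_beat = |959.4 − 965.7| = 6.3 Hz.

6.3 Hz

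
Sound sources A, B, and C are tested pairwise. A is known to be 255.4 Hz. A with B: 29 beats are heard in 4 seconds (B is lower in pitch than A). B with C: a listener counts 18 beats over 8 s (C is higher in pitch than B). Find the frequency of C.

A–B: Beat frequency = 29/4 = 7.25 Hz.
B is below A, so f_B = 255.4 − 7.25 = 248.15 Hz.
B–C: Beat frequency = 18/8 = 2.25 Hz.
C is above B, so f_C = 248.15 + 2.25 = 250.4 Hz.

250.4 Hz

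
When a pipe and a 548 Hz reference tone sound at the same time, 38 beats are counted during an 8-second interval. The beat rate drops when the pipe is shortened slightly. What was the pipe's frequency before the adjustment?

543.25 Hz

Beat frequency = 38/8 = 4.75 Hz.
|f − 548| = 4.75, so the pipe was at either 543.25 Hz or 552.75 Hz.
A shorter pipe has a higher fundamental; the adjustment raises the pipe's frequency.
The beat rate fell, so the adjustment moved the pipe toward 548 Hz — it must have started below the reference.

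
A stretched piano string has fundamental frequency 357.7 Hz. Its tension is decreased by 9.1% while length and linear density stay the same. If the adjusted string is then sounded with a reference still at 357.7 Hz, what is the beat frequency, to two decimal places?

For a string, f ∝ √T, so the new frequency is 357.7·√0.909 = 341.0365 Hz.
f_beat = |341.0365 − 357.7| = 16.66 Hz.

16.66 Hz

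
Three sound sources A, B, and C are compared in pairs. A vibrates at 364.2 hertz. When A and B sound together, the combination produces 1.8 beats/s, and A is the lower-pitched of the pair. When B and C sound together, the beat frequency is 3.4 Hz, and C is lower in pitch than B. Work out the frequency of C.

B is above A, so f_B = 364.2 + 1.8 = 366 Hz.
C is below B, so f_C = 366 − 3.4 = 362.6 Hz.

362.6 Hz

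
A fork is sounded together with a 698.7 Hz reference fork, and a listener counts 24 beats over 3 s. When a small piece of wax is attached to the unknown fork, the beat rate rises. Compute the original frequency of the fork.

Beat frequency = 24/3 = 8 Hz.
|f − 698.7| = 8, so the fork was at either 690.7 Hz or 706.7 Hz.
Loading a fork with wax lowers its frequency; the adjustment lowers the fork's frequency.
The beat rate rose, so the adjustment moved the fork further from 698.7 Hz — it was already below the reference.

690.7 Hz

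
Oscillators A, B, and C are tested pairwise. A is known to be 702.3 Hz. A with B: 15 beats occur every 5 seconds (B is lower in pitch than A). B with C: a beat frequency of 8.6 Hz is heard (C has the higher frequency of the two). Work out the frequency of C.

707.9 Hz

A–B: Beat frequency = 15/5 = 3 Hz.
B is below A, so f_B = 702.3 − 3 = 699.3 Hz.
C is above B, so f_C = 699.3 + 8.6 = 707.9 Hz.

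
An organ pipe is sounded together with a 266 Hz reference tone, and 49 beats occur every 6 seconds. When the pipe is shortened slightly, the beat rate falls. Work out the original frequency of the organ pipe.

Beat frequency = 49/6 = 8.1667 Hz.
|f − 266| = 8.1667, so the organ pipe was at either 257.8333 Hz or 274.1667 Hz.
A shorter pipe has a higher fundamental; the adjustment raises the organ pipe's frequency.
The beat rate fell, so the adjustment moved the organ pipe toward 266 Hz — it must have started below the reference.

257.8333 Hz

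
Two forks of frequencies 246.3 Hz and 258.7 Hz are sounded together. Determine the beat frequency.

12.4 Hz

f_beat = |f₁ − f₂|.
|246.3 − 258.7| = 12.4 Hz.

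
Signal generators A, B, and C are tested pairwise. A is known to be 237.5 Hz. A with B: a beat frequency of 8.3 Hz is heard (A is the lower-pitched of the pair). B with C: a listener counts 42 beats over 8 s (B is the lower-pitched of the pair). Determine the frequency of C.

B is above A, so f_B = 237.5 + 8.3 = 245.8 Hz.
B–C: Beat frequency = 42/8 = 5.25 Hz.
C is above B, so f_C = 245.8 + 5.25 = 251.05 Hz.

251.05 Hz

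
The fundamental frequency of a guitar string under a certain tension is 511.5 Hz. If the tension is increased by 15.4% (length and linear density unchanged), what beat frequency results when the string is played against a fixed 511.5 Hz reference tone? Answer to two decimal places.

37.98 Hz

For a string, f ∝ √T, so the new frequency is 511.5·√1.154 = 549.4758 Hz.
f_beat = |549.4758 − 511.5| = 37.98 Hz.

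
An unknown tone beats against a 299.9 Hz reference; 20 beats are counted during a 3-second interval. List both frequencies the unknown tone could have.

293.2333 Hz or 306.5667 Hz

Beat frequency = 20/3 = 6.6667 Hz.
|f − 299.9| = 6.6667, so f = 299.9 ± 6.6667.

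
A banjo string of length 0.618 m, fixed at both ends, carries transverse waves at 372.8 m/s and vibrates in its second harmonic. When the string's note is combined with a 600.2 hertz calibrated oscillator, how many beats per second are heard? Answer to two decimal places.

3.04 Hz

For a string fixed at both ends, f_n = n·v/(2L) = 2·372.8/(2·0.618) = 603.2362 Hz.
f_beat = |603.2362 − 600.2| = 3.04 Hz.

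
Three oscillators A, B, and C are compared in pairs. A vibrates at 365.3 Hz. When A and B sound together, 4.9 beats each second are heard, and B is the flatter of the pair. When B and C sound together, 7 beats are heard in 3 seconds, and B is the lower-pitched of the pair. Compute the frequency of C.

362.7333 Hz

B is below A, so f_B = 365.3 − 4.9 = 360.4 Hz.
B–C: Beat frequency = 7/3 = 2.3333 Hz.
C is above B, so f_C = 360.4 + 2.3333 = 362.7333 Hz.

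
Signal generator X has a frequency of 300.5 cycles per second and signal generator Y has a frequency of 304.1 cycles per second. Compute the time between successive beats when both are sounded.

f_beat = |300.5 − 304.1| = 3.6 Hz.
Beat period T = 1 / f_beat = 1 / 3.6 s.

0.278 s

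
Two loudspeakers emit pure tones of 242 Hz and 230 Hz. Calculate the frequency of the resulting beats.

12 Hz

The beat frequency equals the magnitude of the frequency difference.
|242 − 230| = 12 Hz.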